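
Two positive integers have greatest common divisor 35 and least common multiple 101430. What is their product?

3550050

For any two positive integers, gcd × lcm = product = 35 × 101430 = 3550050.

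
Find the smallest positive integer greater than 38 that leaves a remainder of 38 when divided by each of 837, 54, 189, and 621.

N − 38 must be a common multiple of 837, 54, 189, and 621.
837 = 3^3 × 31
54 = 2 × 3^3
189 = 3^3 × 7
621 = 3^3 × 23
LCM(837, 54, 189, 621) = 2 × 3^3 × 7 × 23 × 31 = 269514.
Smallest N > 38 is LCM + 38 = 269514 + 38 = 269552.

269552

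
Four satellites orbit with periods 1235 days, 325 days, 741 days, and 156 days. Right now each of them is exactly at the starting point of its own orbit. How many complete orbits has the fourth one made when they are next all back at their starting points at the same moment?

475 orbits

They are all back at their starting positions together after one LCM of the periods.
1235 = 5 × 13 × 19
325 = 5^2 × 13
741 = 3 × 13 × 19
156 = 2^2 × 3 × 13
LCM(1235, 325, 741, 156) = 2^2 × 3 × 5^2 × 13 × 19 = 74100.
Orbits for period 156: 74100 / 156 = 475.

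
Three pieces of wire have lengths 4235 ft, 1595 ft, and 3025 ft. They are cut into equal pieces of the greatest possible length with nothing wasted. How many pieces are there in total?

161

Piece length = gcd(4235, 1595, 3025).
4235 = 5 × 7 × 11^2
1595 = 5 × 11 × 29
3025 = 5^2 × 11^2
gcd(4235, 1595, 3025) = 5 × 11 = 55.
Total pieces = 4235/55 + 1595/55 + 3025/55 = 77 + 29 + 55 = 161.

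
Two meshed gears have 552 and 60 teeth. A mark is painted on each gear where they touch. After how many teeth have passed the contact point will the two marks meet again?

They coincide at every common multiple of the periods; the first is the LCM.
552 = 2^3 × 3 × 23
60 = 2^2 × 3 × 5
LCM(552, 60) = 2^3 × 3 × 5 × 23 = 2760.

2760 teeth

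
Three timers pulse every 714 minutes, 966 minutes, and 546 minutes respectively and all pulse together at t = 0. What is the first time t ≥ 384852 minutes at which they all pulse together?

426972 minutes

Joint pulses occur at multiples of LCM(714, 966, 546).
714 = 2 × 3 × 7 × 17
966 = 2 × 3 × 7 × 23
546 = 2 × 3 × 7 × 13
LCM(714, 966, 546) = 2 × 3 × 7 × 13 × 17 × 23 = 213486.
Smallest multiple of 213486 that is ≥ 384852: ⌈384852/213486⌉ × 213486 = 2 × 213486 = 426972.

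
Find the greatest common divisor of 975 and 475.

975 = 3 × 5^2 × 13
475 = 5^2 × 19
gcd(975, 475) = 5^2 = 25.

25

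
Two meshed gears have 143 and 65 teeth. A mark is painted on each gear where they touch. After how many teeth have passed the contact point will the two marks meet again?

715 teeth

They coincide at every common multiple of the periods; the first is the LCM.
143 = 11 × 13
65 = 5 × 13
LCM(143, 65) = 5 × 11 × 13 = 715.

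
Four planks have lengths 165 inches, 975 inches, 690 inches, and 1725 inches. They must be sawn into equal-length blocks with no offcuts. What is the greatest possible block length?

This is the greatest common divisor of 165, 975, 690, and 1725.
165 = 3 × 5 × 11
975 = 3 × 5^2 × 13
690 = 2 × 3 × 5 × 23
1725 = 3 × 5^2 × 23
gcd(165, 975, 690, 1725) = 3 × 5 = 15.

15 inches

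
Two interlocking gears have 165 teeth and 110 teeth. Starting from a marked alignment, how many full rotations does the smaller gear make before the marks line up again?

All finish a whole number of cycles simultaneously at t = LCM of the periods.
165 = 3 × 5 × 11
110 = 2 × 5 × 11
LCM(165, 110) = 2 × 3 × 5 × 11 = 330.
Rotations for period 110: 330 / 110 = 3.

3 rotations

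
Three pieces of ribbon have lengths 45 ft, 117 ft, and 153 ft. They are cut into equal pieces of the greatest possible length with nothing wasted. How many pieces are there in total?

Piece length = gcd(45, 117, 153).
45 = 3^2 × 5
117 = 3^2 × 13
153 = 3^2 × 17
gcd(45, 117, 153) = 3^2 = 9.
Total pieces = 45/9 + 117/9 + 153/9 = 5 + 13 + 17 = 35.

35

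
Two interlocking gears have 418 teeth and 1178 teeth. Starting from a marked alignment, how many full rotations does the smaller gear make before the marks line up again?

31 rotations

They are all back at their starting positions together after one LCM of the periods.
418 = 2 × 11 × 19
1178 = 2 × 19 × 31
LCM(418, 1178) = 2 × 11 × 19 × 31 = 12958.
Rotations for period 418: 12958 / 418 = 31.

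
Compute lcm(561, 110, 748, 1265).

258060

561 = 3 × 11 × 17
110 = 2 × 5 × 11
748 = 2^2 × 11 × 17
1265 = 5 × 11 × 23
LCM(561, 110, 748, 1265) = 2^2 × 3 × 5 × 11 × 17 × 23 = 258060.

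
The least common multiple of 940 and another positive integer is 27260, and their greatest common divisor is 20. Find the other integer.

gcd × lcm = product of the two integers, so the other integer is (20 × 27260) / 940 = 580.

580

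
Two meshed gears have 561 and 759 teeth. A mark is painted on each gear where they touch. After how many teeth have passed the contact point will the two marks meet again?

12903 teeth

The first simultaneous occurrence is after LCM of the individual periods.
561 = 3 × 11 × 17
759 = 3 × 11 × 23
LCM(561, 759) = 3 × 11 × 17 × 23 = 12903.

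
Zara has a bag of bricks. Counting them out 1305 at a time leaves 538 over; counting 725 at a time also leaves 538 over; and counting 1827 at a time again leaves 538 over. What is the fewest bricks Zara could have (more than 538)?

46213

N − 538 must be a common multiple of 1305, 725, and 1827.
1305 = 3^2 × 5 × 29
725 = 5^2 × 29
1827 = 3^2 × 7 × 29
LCM(1305, 725, 1827) = 3^2 × 5^2 × 7 × 29 = 45675.
Smallest N > 538 is LCM + 538 = 45675 + 538 = 46213.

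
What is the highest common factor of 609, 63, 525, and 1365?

21

609 = 3 × 7 × 29
63 = 3^2 × 7
525 = 3 × 5^2 × 7
1365 = 3 × 5 × 7 × 13
gcd(609, 63, 525, 1365) = 3 × 7 = 21.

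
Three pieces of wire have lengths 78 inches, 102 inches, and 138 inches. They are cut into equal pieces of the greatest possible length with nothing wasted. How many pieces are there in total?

Piece length = gcd(78, 102, 138).
78 = 2 × 3 × 13
102 = 2 × 3 × 17
138 = 2 × 3 × 23
gcd(78, 102, 138) = 2 × 3 = 6.
Total pieces = 78/6 + 102/6 + 138/6 = 13 + 17 + 23 = 53.

53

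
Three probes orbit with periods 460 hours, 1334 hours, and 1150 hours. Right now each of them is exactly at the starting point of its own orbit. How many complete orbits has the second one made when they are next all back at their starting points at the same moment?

The first common completion time is the LCM of the periods.
460 = 2^2 × 5 × 23
1334 = 2 × 23 × 29
1150 = 2 × 5^2 × 23
LCM(460, 1334, 1150) = 2^2 × 5^2 × 23 × 29 = 66700.
Orbits for period 1334: 66700 / 1334 = 50.

50 orbits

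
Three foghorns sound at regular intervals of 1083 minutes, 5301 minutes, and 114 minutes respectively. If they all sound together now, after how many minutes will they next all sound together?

The first simultaneous occurrence is after LCM of the individual periods.
1083 = 3 × 19^2
5301 = 3^2 × 19 × 31
114 = 2 × 3 × 19
LCM(1083, 5301, 114) = 2 × 3^2 × 19^2 × 31 = 201438.

201438 minutes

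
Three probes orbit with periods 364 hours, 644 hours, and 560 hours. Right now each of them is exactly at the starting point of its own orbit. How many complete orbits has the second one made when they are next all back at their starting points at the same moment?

260 orbits

The first common completion time is the LCM of the periods.
364 = 2^2 × 7 × 13
644 = 2^2 × 7 × 23
560 = 2^4 × 5 × 7
LCM(364, 644, 560) = 2^4 × 5 × 7 × 13 × 23 = 167440.
Orbits for period 644: 167440 / 644 = 260.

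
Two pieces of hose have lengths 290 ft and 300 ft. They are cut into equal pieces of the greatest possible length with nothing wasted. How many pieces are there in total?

Piece length = gcd(290, 300).
290 = 2 × 5 × 29
300 = 2^2 × 3 × 5^2
gcd(290, 300) = 2 × 5 = 10.
Total pieces = 290/10 + 300/10 = 29 + 30 = 59.

59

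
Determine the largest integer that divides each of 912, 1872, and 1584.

912 = 2^4 × 3 × 19
1872 = 2^4 × 3^2 × 13
1584 = 2^4 × 3^2 × 11
gcd(912, 1872, 1584) = 2^4 × 3 = 48.

48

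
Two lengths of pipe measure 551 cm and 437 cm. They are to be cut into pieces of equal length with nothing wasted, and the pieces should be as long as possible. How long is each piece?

19 cm

By the Euclidean algorithm:
551 = 1 × 437 + 114
437 = 3 × 114 + 95
114 = 1 × 95 + 19
95 = 5 × 19 + 0
gcd(551, 437) = 19.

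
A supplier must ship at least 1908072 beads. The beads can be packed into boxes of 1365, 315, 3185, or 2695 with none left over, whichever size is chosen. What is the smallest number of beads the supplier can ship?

2207205

The number of beads must be a common multiple of 1365, 315, 3185, and 2695, so a multiple of their LCM.
1365 = 3 × 5 × 7 × 13
315 = 3^2 × 5 × 7
3185 = 5 × 7^2 × 13
2695 = 5 × 7^2 × 11
LCM(1365, 315, 3185, 2695) = 3^2 × 5 × 7^2 × 11 × 13 = 315315.
Smallest multiple of 315315 that is ≥ 1908072: ⌈1908072/315315⌉ × 315315 = 7 × 315315 = 2207205.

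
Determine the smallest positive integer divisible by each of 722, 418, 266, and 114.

722 = 2 × 19^2
418 = 2 × 11 × 19
266 = 2 × 7 × 19
114 = 2 × 3 × 19
LCM(722, 418, 266, 114) = 2 × 3 × 7 × 11 × 19^2 = 166782.

166782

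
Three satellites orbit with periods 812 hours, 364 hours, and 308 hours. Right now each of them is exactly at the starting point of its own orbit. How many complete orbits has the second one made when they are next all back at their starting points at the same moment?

All finish a whole number of cycles simultaneously at t = LCM of the periods.
812 = 2^2 × 7 × 29
364 = 2^2 × 7 × 13
308 = 2^2 × 7 × 11
LCM(812, 364, 308) = 2^2 × 7 × 11 × 13 × 29 = 116116.
Orbits for period 364: 116116 / 364 = 319.

319 orbits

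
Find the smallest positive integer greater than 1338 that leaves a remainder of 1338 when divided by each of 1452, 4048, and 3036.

134922

N − 1338 must be a common multiple of 1452, 4048, and 3036.
1452 = 2^2 × 3 × 11^2
4048 = 2^4 × 11 × 23
3036 = 2^2 × 3 × 11 × 23
LCM(1452, 4048, 3036) = 2^4 × 3 × 11^2 × 23 = 133584.
Smallest N > 1338 is LCM + 1338 = 133584 + 1338 = 134922.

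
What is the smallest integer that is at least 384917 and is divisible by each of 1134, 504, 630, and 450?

453600

The integer must be a common multiple of 1134, 504, 630, and 450, so a multiple of their LCM.
1134 = 2 × 3^4 × 7
504 = 2^3 × 3^2 × 7
630 = 2 × 3^2 × 5 × 7
450 = 2 × 3^2 × 5^2
LCM(1134, 504, 630, 450) = 2^3 × 3^4 × 5^2 × 7 = 113400.
Smallest multiple of 113400 that is ≥ 384917: ⌈384917/113400⌉ × 113400 = 4 × 113400 = 453600.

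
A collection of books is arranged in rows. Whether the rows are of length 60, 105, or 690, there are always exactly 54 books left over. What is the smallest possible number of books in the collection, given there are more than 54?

N − 54 must be a common multiple of 60, 105, and 690.
60 = 2^2 × 3 × 5
105 = 3 × 5 × 7
690 = 2 × 3 × 5 × 23
LCM(60, 105, 690) = 2^2 × 3 × 5 × 7 × 23 = 9660.
Smallest N > 54 is LCM + 54 = 9660 + 54 = 9714.

9714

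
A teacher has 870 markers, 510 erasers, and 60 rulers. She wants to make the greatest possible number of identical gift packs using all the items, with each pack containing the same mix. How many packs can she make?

30 packs

The pack count must divide each quantity, so the greatest is gcd(870, 510, 60).
870 = 2 × 3 × 5 × 29
510 = 2 × 3 × 5 × 17
60 = 2^2 × 3 × 5
gcd(870, 510, 60) = 2 × 3 × 5 = 30.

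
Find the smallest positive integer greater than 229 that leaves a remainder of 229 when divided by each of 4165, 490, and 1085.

N − 229 must be a common multiple of 4165, 490, and 1085.
4165 = 5 × 7^2 × 17
490 = 2 × 5 × 7^2
1085 = 5 × 7 × 31
LCM(4165, 490, 1085) = 2 × 5 × 7^2 × 17 × 31 = 258230.
Smallest N > 229 is LCM + 229 = 258230 + 229 = 258459.

258459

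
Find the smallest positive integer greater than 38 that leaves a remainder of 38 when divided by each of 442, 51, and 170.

6668

N − 38 must be a common multiple of 442, 51, and 170.
442 = 2 × 13 × 17
51 = 3 × 17
170 = 2 × 5 × 17
LCM(442, 51, 170) = 2 × 3 × 5 × 13 × 17 = 6630.
Smallest N > 38 is LCM + 38 = 6630 + 38 = 6668.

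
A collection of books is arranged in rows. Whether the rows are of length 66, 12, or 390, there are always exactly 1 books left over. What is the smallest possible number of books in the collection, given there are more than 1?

N − 1 must be a common multiple of 66, 12, and 390.
66 = 2 × 3 × 11
12 = 2^2 × 3
390 = 2 × 3 × 5 × 13
LCM(66, 12, 390) = 2^2 × 3 × 5 × 11 × 13 = 8580.
Smallest N > 1 is LCM + 1 = 8580 + 1 = 8581.

8581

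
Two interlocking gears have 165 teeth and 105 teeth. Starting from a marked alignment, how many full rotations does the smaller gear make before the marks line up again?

The first common completion time is the LCM of the periods.
165 = 3 × 5 × 11
105 = 3 × 5 × 7
LCM(165, 105) = 3 × 5 × 7 × 11 = 1155.
Rotations for period 105: 1155 / 105 = 11.

11 rotations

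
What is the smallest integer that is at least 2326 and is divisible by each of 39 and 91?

The integer must be a common multiple of 39 and 91, so a multiple of their LCM.
39 = 3 × 13
91 = 7 × 13
LCM(39, 91) = 3 × 7 × 13 = 273.
Smallest multiple of 273 that is ≥ 2326: ⌈2326/273⌉ × 273 = 9 × 273 = 2457.

2457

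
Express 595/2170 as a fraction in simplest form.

17/62

595 = 5 × 7 × 17
2170 = 2 × 5 × 7 × 31
gcd(595, 2170) = 5 × 7 = 35.
Divide numerator and denominator by 35: 595/2170 = 17/62.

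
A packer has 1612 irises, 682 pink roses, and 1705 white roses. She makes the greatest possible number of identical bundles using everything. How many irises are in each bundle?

Number of bundles = gcd(1612, 682, 1705).
1612 = 2^2 × 13 × 31
682 = 2 × 11 × 31
1705 = 5 × 11 × 31
gcd(1612, 682, 1705) = 31.
irises per bundle = 1612 / 31 = 52.

52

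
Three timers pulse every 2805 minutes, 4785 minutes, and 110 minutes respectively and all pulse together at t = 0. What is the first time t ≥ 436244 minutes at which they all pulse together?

488070 minutes

Joint pulses occur at multiples of LCM(2805, 4785, 110).
2805 = 3 × 5 × 11 × 17
4785 = 3 × 5 × 11 × 29
110 = 2 × 5 × 11
LCM(2805, 4785, 110) = 2 × 3 × 5 × 11 × 17 × 29 = 162690.
Smallest multiple of 162690 that is ≥ 436244: ⌈436244/162690⌉ × 162690 = 3 × 162690 = 488070.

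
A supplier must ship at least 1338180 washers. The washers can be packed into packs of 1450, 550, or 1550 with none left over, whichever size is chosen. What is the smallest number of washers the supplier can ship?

1483350

The number of washers must be a common multiple of 1450, 550, and 1550, so a multiple of their LCM.
1450 = 2 × 5^2 × 29
550 = 2 × 5^2 × 11
1550 = 2 × 5^2 × 31
LCM(1450, 550, 1550) = 2 × 5^2 × 11 × 29 × 31 = 494450.
Smallest multiple of 494450 that is ≥ 1338180: ⌈1338180/494450⌉ × 494450 = 3 × 494450 = 1483350.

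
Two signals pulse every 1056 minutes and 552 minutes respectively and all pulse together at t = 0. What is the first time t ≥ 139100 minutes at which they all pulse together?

145728 minutes

Joint pulses occur at multiples of LCM(1056, 552).
1056 = 2^5 × 3 × 11
552 = 2^3 × 3 × 23
LCM(1056, 552) = 2^5 × 3 × 11 × 23 = 24288.
Smallest multiple of 24288 that is ≥ 139100: ⌈139100/24288⌉ × 24288 = 6 × 24288 = 145728.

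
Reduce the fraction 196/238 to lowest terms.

14/17

196 = 2^2 × 7^2
238 = 2 × 7 × 17
gcd(196, 238) = 2 × 7 = 14.
Divide numerator and denominator by 14: 196/238 = 14/17.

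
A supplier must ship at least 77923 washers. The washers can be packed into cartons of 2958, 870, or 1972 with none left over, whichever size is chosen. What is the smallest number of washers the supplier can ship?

The number of washers must be a common multiple of 2958, 870, and 1972, so a multiple of their LCM.
2958 = 2 × 3 × 17 × 29
870 = 2 × 3 × 5 × 29
1972 = 2^2 × 17 × 29
LCM(2958, 870, 1972) = 2^2 × 3 × 5 × 17 × 29 = 29580.
Smallest multiple of 29580 that is ≥ 77923: ⌈77923/29580⌉ × 29580 = 3 × 29580 = 88740.

88740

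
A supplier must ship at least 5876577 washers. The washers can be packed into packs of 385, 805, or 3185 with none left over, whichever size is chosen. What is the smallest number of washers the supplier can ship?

The number of washers must be a common multiple of 385, 805, and 3185, so a multiple of their LCM.
385 = 5 × 7 × 11
805 = 5 × 7 × 23
3185 = 5 × 7^2 × 13
LCM(385, 805, 3185) = 5 × 7^2 × 11 × 13 × 23 = 805805.
Smallest multiple of 805805 that is ≥ 5876577: ⌈5876577/805805⌉ × 805805 = 8 × 805805 = 6446440.

6446440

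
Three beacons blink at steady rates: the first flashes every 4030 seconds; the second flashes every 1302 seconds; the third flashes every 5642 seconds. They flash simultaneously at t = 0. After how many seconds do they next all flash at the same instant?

We need the least common multiple of the intervals.
4030 = 2 × 5 × 13 × 31
1302 = 2 × 3 × 7 × 31
5642 = 2 × 7 × 13 × 31
LCM(4030, 1302, 5642) = 2 × 3 × 5 × 7 × 13 × 31 = 84630.

84630 seconds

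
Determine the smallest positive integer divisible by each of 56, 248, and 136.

29512

56 = 2^3 × 7
248 = 2^3 × 31
136 = 2^3 × 17
LCM(56, 248, 136) = 2^3 × 7 × 17 × 31 = 29512.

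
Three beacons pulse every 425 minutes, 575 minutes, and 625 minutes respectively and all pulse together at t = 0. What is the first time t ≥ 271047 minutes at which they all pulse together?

Joint pulses occur at multiples of LCM(425, 575, 625).
425 = 5^2 × 17
575 = 5^2 × 23
625 = 5^4
LCM(425, 575, 625) = 5^4 × 17 × 23 = 244375.
Smallest multiple of 244375 that is ≥ 271047: ⌈271047/244375⌉ × 244375 = 2 × 244375 = 488750.

488750 minutes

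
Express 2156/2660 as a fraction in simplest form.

77/95

2156 = 2^2 × 7^2 × 11
2660 = 2^2 × 5 × 7 × 19
gcd(2156, 2660) = 2^2 × 7 = 28.
Divide numerator and denominator by 28: 2156/2660 = 77/95.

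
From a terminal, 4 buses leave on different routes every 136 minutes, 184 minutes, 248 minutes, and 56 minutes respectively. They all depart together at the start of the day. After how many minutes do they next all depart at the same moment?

The first simultaneous occurrence is after LCM of the individual periods.
136 = 2^3 × 17
184 = 2^3 × 23
248 = 2^3 × 31
56 = 2^3 × 7
LCM(136, 184, 248, 56) = 2^3 × 7 × 17 × 23 × 31 = 678776.

678776 minutes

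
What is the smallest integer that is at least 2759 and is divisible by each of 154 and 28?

The integer must be a common multiple of 154 and 28, so a multiple of their LCM.
154 = 2 × 7 × 11
28 = 2^2 × 7
LCM(154, 28) = 2^2 × 7 × 11 = 308.
Smallest multiple of 308 that is ≥ 2759: ⌈2759/308⌉ × 308 = 9 × 308 = 2772.

2772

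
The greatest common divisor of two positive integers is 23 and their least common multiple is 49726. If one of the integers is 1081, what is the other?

For two integers, gcd × lcm = product, so the other is (23 × 49726) / 1081 = 1143698 / 1081 = 1058.

1058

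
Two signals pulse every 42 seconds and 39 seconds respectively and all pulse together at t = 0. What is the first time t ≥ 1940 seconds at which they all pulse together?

2184 seconds

Joint pulses occur at multiples of LCM(42, 39).
42 = 2 × 3 × 7
39 = 3 × 13
LCM(42, 39) = 2 × 3 × 7 × 13 = 546.
Smallest multiple of 546 that is ≥ 1940: ⌈1940/546⌉ × 546 = 4 × 546 = 2184.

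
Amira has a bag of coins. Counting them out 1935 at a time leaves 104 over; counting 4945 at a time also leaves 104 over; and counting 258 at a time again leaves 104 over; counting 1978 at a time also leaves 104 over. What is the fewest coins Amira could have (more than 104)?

N − 104 must be a common multiple of 1935, 4945, 258, and 1978.
1935 = 3^2 × 5 × 43
4945 = 5 × 23 × 43
258 = 2 × 3 × 43
1978 = 2 × 23 × 43
LCM(1935, 4945, 258, 1978) = 2 × 3^2 × 5 × 23 × 43 = 89010.
Smallest N > 104 is LCM + 104 = 89010 + 104 = 89114.

89114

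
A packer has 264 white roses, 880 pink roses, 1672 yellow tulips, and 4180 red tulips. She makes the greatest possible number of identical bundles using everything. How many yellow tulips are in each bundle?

38

Number of bundles = gcd(264, 880, 1672, 4180).
264 = 2^3 × 3 × 11
880 = 2^4 × 5 × 11
1672 = 2^3 × 11 × 19
4180 = 2^2 × 5 × 11 × 19
gcd(264, 880, 1672, 4180) = 2^2 × 11 = 44.
yellow tulips per bundle = 1672 / 44 = 38.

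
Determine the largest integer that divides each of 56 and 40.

56 = 2^3 × 7
40 = 2^3 × 5
gcd(56, 40) = 2^3 = 8.

8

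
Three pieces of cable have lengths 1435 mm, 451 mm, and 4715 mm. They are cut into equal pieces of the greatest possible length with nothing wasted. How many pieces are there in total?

Piece length = gcd(1435, 451, 4715).
1435 = 5 × 7 × 41
451 = 11 × 41
4715 = 5 × 23 × 41
gcd(1435, 451, 4715) = 41.
Total pieces = 1435/41 + 451/41 + 4715/41 = 35 + 11 + 115 = 161.

161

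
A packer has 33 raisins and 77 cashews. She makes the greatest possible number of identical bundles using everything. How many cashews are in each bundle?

Number of bundles = gcd(33, 77).
33 = 3 × 11
77 = 7 × 11
gcd(33, 77) = 11.
cashews per bundle = 77 / 11 = 7.

7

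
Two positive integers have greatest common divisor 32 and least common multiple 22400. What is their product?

For any two positive integers, gcd × lcm = product = 32 × 22400 = 716800.

716800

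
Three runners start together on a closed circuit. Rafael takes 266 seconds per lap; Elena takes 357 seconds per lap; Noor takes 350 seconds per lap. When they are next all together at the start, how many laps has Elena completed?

The first common completion time is the LCM of the periods.
266 = 2 × 7 × 19
357 = 3 × 7 × 17
350 = 2 × 5^2 × 7
LCM(266, 357, 350) = 2 × 3 × 5^2 × 7 × 17 × 19 = 339150.
Laps for period 357: 339150 / 357 = 950.

950 laps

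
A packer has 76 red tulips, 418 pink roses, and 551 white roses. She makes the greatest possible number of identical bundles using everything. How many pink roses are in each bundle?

22

Number of bundles = gcd(76, 418, 551).
76 = 2^2 × 19
418 = 2 × 11 × 19
551 = 19 × 29
gcd(76, 418, 551) = 19.
pink roses per bundle = 418 / 19 = 22.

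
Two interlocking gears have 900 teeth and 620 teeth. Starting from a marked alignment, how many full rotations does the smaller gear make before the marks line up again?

45 rotations

The first common completion time is the LCM of the periods.
900 = 2^2 × 3^2 × 5^2
620 = 2^2 × 5 × 31
LCM(900, 620) = 2^2 × 3^2 × 5^2 × 31 = 27900.
Rotations for period 620: 27900 / 620 = 45.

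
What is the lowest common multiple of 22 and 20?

220

22 = 2 × 11
20 = 2^2 × 5
LCM(22, 20) = 2^2 × 5 × 11 = 220.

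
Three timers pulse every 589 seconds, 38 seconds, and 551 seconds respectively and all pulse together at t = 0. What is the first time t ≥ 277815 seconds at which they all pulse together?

307458 seconds

Joint pulses occur at multiples of LCM(589, 38, 551).
589 = 19 × 31
38 = 2 × 19
551 = 19 × 29
LCM(589, 38, 551) = 2 × 19 × 29 × 31 = 34162.
Smallest multiple of 34162 that is ≥ 277815: ⌈277815/34162⌉ × 34162 = 9 × 34162 = 307458.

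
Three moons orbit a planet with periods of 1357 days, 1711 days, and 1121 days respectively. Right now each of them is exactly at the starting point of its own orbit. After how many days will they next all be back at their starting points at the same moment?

747707 days

They coincide at every common multiple of the periods; the first is the LCM.
1357 = 23 × 59
1711 = 29 × 59
1121 = 19 × 59
LCM(1357, 1711, 1121) = 19 × 23 × 29 × 59 = 747707.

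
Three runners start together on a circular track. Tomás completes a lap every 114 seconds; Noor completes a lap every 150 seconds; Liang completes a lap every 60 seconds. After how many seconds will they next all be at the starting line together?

5700 seconds

They coincide at every common multiple of the periods; the first is the LCM.
114 = 2 × 3 × 19
150 = 2 × 3 × 5^2
60 = 2^2 × 3 × 5
LCM(114, 150, 60) = 2^2 × 3 × 5^2 × 19 = 5700.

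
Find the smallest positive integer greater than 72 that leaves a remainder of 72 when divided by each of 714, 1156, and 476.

N − 72 must be a common multiple of 714, 1156, and 476.
714 = 2 × 3 × 7 × 17
1156 = 2^2 × 17^2
476 = 2^2 × 7 × 17
LCM(714, 1156, 476) = 2^2 × 3 × 7 × 17^2 = 24276.
Smallest N > 72 is LCM + 72 = 24276 + 72 = 24348.

24348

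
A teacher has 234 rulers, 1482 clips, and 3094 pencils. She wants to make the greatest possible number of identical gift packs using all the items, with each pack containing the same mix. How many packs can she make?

The pack count must divide each quantity, so the greatest is gcd(234, 1482, 3094).
234 = 2 × 3^2 × 13
1482 = 2 × 3 × 13 × 19
3094 = 2 × 7 × 13 × 17
gcd(234, 1482, 3094) = 2 × 13 = 26.

26 packs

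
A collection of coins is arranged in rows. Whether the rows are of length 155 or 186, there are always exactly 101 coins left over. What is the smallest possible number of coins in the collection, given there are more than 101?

N − 101 must be a common multiple of 155 and 186.
155 = 5 × 31
186 = 2 × 3 × 31
LCM(155, 186) = 2 × 3 × 5 × 31 = 930.
Smallest N > 101 is LCM + 101 = 930 + 101 = 1031.

1031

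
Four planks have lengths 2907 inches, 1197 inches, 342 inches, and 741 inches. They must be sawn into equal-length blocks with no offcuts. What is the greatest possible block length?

57 inches

This is the greatest common divisor of 2907, 1197, 342, and 741.
2907 = 3^2 × 17 × 19
1197 = 3^2 × 7 × 19
342 = 2 × 3^2 × 19
741 = 3 × 13 × 19
gcd(2907, 1197, 342, 741) = 3 × 19 = 57.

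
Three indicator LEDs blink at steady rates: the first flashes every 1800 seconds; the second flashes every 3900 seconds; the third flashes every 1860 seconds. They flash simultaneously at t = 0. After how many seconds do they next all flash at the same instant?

725400 seconds

They coincide at every common multiple of the periods; the first is the LCM.
1800 = 2^3 × 3^2 × 5^2
3900 = 2^2 × 3 × 5^2 × 13
1860 = 2^2 × 3 × 5 × 31
LCM(1800, 3900, 1860) = 2^3 × 3^2 × 5^2 × 13 × 31 = 725400.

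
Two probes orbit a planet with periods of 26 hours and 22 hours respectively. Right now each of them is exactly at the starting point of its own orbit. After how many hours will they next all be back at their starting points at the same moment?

286 hours

They coincide at every common multiple of the periods; the first is the LCM.
26 = 2 × 13
22 = 2 × 11
LCM(26, 22) = 2 × 11 × 13 = 286.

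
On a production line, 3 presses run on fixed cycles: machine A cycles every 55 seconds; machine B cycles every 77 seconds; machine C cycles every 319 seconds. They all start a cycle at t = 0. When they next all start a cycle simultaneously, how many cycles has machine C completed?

35 cycles

They are all back at their starting positions together after one LCM of the periods.
55 = 5 × 11
77 = 7 × 11
319 = 11 × 29
LCM(55, 77, 319) = 5 × 7 × 11 × 29 = 11165.
Cycles for period 319: 11165 / 319 = 35.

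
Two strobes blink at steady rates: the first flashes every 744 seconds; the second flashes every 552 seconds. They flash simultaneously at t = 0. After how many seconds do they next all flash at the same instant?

They coincide at every common multiple of the periods; the first is the LCM.
744 = 2^3 × 3 × 31
552 = 2^3 × 3 × 23
LCM(744, 552) = 2^3 × 3 × 23 × 31 = 17112.

17112 seconds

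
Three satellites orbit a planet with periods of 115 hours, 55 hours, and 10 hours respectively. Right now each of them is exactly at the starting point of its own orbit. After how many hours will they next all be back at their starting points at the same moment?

The first simultaneous occurrence is after LCM of the individual periods.
115 = 5 × 23
55 = 5 × 11
10 = 2 × 5
LCM(115, 55, 10) = 2 × 5 × 11 × 23 = 2530.

2530 hours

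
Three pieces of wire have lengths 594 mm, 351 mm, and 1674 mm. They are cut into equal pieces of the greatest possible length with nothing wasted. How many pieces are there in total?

Piece length = gcd(594, 351, 1674).
594 = 2 × 3^3 × 11
351 = 3^3 × 13
1674 = 2 × 3^3 × 31
gcd(594, 351, 1674) = 3^3 = 27.
Total pieces = 594/27 + 351/27 + 1674/27 = 22 + 13 + 62 = 97.

97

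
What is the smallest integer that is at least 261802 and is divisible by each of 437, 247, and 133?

The integer must be a common multiple of 437, 247, and 133, so a multiple of their LCM.
437 = 19 × 23
247 = 13 × 19
133 = 7 × 19
LCM(437, 247, 133) = 7 × 13 × 19 × 23 = 39767.
Smallest multiple of 39767 that is ≥ 261802: ⌈261802/39767⌉ × 39767 = 7 × 39767 = 278369.

278369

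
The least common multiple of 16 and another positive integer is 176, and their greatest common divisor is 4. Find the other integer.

44

gcd × lcm = product of the two integers, so the other integer is (4 × 176) / 16 = 44.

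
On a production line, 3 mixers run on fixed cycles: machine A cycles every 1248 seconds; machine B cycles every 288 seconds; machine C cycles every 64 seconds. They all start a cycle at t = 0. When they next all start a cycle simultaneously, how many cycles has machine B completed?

26 cycles

All finish a whole number of cycles simultaneously at t = LCM of the periods.
1248 = 2^5 × 3 × 13
288 = 2^5 × 3^2
64 = 2^6
LCM(1248, 288, 64) = 2^6 × 3^2 × 13 = 7488.
Cycles for period 288: 7488 / 288 = 26.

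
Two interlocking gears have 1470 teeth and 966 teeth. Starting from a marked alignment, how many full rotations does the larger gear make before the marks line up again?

23 rotations

The first common completion time is the LCM of the periods.
1470 = 2 × 3 × 5 × 7^2
966 = 2 × 3 × 7 × 23
LCM(1470, 966) = 2 × 3 × 5 × 7^2 × 23 = 33810.
Rotations for period 1470: 33810 / 1470 = 23.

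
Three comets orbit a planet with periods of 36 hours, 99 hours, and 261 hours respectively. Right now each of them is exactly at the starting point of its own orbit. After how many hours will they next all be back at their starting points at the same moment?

11484 hours

We need the least common multiple of the intervals.
36 = 2^2 × 3^2
99 = 3^2 × 11
261 = 3^2 × 29
LCM(36, 99, 261) = 2^2 × 3^2 × 11 × 29 = 11484.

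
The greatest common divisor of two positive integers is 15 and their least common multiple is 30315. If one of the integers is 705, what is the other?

645

For two integers, gcd × lcm = product, so the other is (15 × 30315) / 705 = 454725 / 705 = 645.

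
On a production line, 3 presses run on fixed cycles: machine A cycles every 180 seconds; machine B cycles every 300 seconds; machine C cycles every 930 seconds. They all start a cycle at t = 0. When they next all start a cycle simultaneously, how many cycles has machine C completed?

The first common completion time is the LCM of the periods.
180 = 2^2 × 3^2 × 5
300 = 2^2 × 3 × 5^2
930 = 2 × 3 × 5 × 31
LCM(180, 300, 930) = 2^2 × 3^2 × 5^2 × 31 = 27900.
Cycles for period 930: 27900 / 930 = 30.

30 cycles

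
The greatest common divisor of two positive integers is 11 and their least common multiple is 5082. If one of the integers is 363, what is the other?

154

For two integers, gcd × lcm = product, so the other is (11 × 5082) / 363 = 55902 / 363 = 154.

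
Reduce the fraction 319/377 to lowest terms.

319 = 11 × 29
377 = 13 × 29
gcd(319, 377) = 29.
Divide numerator and denominator by 29: 319/377 = 11/13.

11/13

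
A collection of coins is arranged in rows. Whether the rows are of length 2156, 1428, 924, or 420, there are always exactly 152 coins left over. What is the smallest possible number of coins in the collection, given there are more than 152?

549932

N − 152 must be a common multiple of 2156, 1428, 924, and 420.
2156 = 2^2 × 7^2 × 11
1428 = 2^2 × 3 × 7 × 17
924 = 2^2 × 3 × 7 × 11
420 = 2^2 × 3 × 5 × 7
LCM(2156, 1428, 924, 420) = 2^2 × 3 × 5 × 7^2 × 11 × 17 = 549780.
Smallest N > 152 is LCM + 152 = 549780 + 152 = 549932.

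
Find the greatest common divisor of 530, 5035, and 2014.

530 = 2 × 5 × 53
5035 = 5 × 19 × 53
2014 = 2 × 19 × 53
gcd(530, 5035, 2014) = 53.

53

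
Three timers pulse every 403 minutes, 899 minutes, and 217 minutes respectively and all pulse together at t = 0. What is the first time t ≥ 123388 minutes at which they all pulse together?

Joint pulses occur at multiples of LCM(403, 899, 217).
403 = 13 × 31
899 = 29 × 31
217 = 7 × 31
LCM(403, 899, 217) = 7 × 13 × 29 × 31 = 81809.
Smallest multiple of 81809 that is ≥ 123388: ⌈123388/81809⌉ × 81809 = 2 × 81809 = 163618.

163618 minutes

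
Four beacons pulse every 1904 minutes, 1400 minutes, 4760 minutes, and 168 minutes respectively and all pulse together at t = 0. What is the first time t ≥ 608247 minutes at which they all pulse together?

Joint pulses occur at multiples of LCM(1904, 1400, 4760, 168).
1904 = 2^4 × 7 × 17
1400 = 2^3 × 5^2 × 7
4760 = 2^3 × 5 × 7 × 17
168 = 2^3 × 3 × 7
LCM(1904, 1400, 4760, 168) = 2^4 × 3 × 5^2 × 7 × 17 = 142800.
Smallest multiple of 142800 that is ≥ 608247: ⌈608247/142800⌉ × 142800 = 5 × 142800 = 714000.

714000 minutes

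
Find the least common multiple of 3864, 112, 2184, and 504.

3864 = 2^3 × 3 × 7 × 23
112 = 2^4 × 7
2184 = 2^3 × 3 × 7 × 13
504 = 2^3 × 3^2 × 7
LCM(3864, 112, 2184, 504) = 2^4 × 3^2 × 7 × 13 × 23 = 301392.

301392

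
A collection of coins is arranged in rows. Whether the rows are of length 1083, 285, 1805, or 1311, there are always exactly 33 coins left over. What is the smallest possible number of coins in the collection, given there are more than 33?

124578

N − 33 must be a common multiple of 1083, 285, 1805, and 1311.
1083 = 3 × 19^2
285 = 3 × 5 × 19
1805 = 5 × 19^2
1311 = 3 × 19 × 23
LCM(1083, 285, 1805, 1311) = 3 × 5 × 19^2 × 23 = 124545.
Smallest N > 33 is LCM + 33 = 124545 + 33 = 124578.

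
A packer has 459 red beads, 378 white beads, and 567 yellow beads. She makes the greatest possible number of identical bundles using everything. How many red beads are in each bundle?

17

Number of bundles = gcd(459, 378, 567).
459 = 3^3 × 17
378 = 2 × 3^3 × 7
567 = 3^4 × 7
gcd(459, 378, 567) = 3^3 = 27.
red beads per bundle = 459 / 27 = 17.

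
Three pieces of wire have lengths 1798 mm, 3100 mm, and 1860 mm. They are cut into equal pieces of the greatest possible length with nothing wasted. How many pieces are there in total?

Piece length = gcd(1798, 3100, 1860).
1798 = 2 × 29 × 31
3100 = 2^2 × 5^2 × 31
1860 = 2^2 × 3 × 5 × 31
gcd(1798, 3100, 1860) = 2 × 31 = 62.
Total pieces = 1798/62 + 3100/62 + 1860/62 = 29 + 50 + 30 = 109.

109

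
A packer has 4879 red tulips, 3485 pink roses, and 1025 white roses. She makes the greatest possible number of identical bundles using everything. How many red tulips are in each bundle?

119

Number of bundles = gcd(4879, 3485, 1025).
4879 = 7 × 17 × 41
3485 = 5 × 17 × 41
1025 = 5^2 × 41
gcd(4879, 3485, 1025) = 41.
red tulips per bundle = 4879 / 41 = 119.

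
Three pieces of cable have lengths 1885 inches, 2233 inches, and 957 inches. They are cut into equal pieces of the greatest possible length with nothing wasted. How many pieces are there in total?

175

Piece length = gcd(1885, 2233, 957).
1885 = 5 × 13 × 29
2233 = 7 × 11 × 29
957 = 3 × 11 × 29
gcd(1885, 2233, 957) = 29.
Total pieces = 1885/29 + 2233/29 + 957/29 = 65 + 77 + 33 = 175.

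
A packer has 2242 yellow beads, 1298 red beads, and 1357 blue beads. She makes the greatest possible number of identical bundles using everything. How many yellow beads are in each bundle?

38

Number of bundles = gcd(2242, 1298, 1357).
2242 = 2 × 19 × 59
1298 = 2 × 11 × 59
1357 = 23 × 59
gcd(2242, 1298, 1357) = 59.
yellow beads per bundle = 2242 / 59 = 38.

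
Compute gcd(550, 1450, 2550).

550 = 2 × 5^2 × 11
1450 = 2 × 5^2 × 29
2550 = 2 × 3 × 5^2 × 17
gcd(550, 1450, 2550) = 2 × 5^2 = 50.

50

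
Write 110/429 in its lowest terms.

10/39

110 = 2 × 5 × 11
429 = 3 × 11 × 13
gcd(110, 429) = 11.
Divide numerator and denominator by 11: 110/429 = 10/39.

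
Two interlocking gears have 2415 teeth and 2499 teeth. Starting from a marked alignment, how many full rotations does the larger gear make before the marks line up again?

The first common completion time is the LCM of the periods.
2415 = 3 × 5 × 7 × 23
2499 = 3 × 7^2 × 17
LCM(2415, 2499) = 3 × 5 × 7^2 × 17 × 23 = 287385.
Rotations for period 2499: 287385 / 2499 = 115.

115 rotations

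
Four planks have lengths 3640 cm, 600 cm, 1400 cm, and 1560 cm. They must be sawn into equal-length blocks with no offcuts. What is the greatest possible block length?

The block length must divide every plank, so the greatest is gcd(3640, 600, 1400, 1560).
3640 = 2^3 × 5 × 7 × 13
600 = 2^3 × 3 × 5^2
1400 = 2^3 × 5^2 × 7
1560 = 2^3 × 3 × 5 × 13
gcd(3640, 600, 1400, 1560) = 2^3 × 5 = 40.

40 cm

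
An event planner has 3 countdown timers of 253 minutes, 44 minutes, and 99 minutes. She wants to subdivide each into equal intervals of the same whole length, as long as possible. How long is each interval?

The interval must divide each timer length; the longest such is the gcd.
253 = 11 × 23
44 = 2^2 × 11
99 = 3^2 × 11
gcd(253, 44, 99) = 11.

11 minutes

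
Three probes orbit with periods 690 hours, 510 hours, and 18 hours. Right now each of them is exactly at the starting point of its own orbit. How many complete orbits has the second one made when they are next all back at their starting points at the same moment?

All finish a whole number of cycles simultaneously at t = LCM of the periods.
690 = 2 × 3 × 5 × 23
510 = 2 × 3 × 5 × 17
18 = 2 × 3^2
LCM(690, 510, 18) = 2 × 3^2 × 5 × 17 × 23 = 35190.
Orbits for period 510: 35190 / 510 = 69.

69 orbits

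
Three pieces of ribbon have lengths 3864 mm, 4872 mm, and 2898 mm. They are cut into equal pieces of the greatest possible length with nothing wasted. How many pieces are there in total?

277

Piece length = gcd(3864, 4872, 2898).
3864 = 2^3 × 3 × 7 × 23
4872 = 2^3 × 3 × 7 × 29
2898 = 2 × 3^2 × 7 × 23
gcd(3864, 4872, 2898) = 2 × 3 × 7 = 42.
Total pieces = 3864/42 + 4872/42 + 2898/42 = 92 + 116 + 69 = 277.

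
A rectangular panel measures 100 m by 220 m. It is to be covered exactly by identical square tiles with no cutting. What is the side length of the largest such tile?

20 m

By the Euclidean algorithm:
220 = 2 × 100 + 20
100 = 5 × 20 + 0
gcd(100, 220) = 20.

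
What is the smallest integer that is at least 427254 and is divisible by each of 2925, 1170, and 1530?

497250

The integer must be a common multiple of 2925, 1170, and 1530, so a multiple of their LCM.
2925 = 3^2 × 5^2 × 13
1170 = 2 × 3^2 × 5 × 13
1530 = 2 × 3^2 × 5 × 17
LCM(2925, 1170, 1530) = 2 × 3^2 × 5^2 × 13 × 17 = 99450.
Smallest multiple of 99450 that is ≥ 427254: ⌈427254/99450⌉ × 99450 = 5 × 99450 = 497250.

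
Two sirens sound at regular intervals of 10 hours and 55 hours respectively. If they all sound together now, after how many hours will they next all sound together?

The first simultaneous occurrence is after LCM of the individual periods.
10 = 2 × 5
55 = 5 × 11
LCM(10, 55) = 2 × 5 × 11 = 110.

110 hours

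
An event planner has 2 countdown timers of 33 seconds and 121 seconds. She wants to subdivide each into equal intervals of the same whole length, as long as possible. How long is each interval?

11 seconds

The interval must divide each timer length; the longest such is the gcd.
33 = 3 × 11
121 = 11^2
gcd(33, 121) = 11.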